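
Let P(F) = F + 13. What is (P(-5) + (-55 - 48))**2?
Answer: 9025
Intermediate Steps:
P(F) = 13 + F
(P(-5) + (-55 - 48))**2 = ((13 - 5) + (-55 - 48))**2 = (8 - 103)**2 = (-95)**2 = 9025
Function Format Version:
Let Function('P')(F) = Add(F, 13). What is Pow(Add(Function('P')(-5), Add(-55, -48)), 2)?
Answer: 9025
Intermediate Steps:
Function('P')(F) = Add(13, F)
Pow(Add(Function('P')(-5), Add(-55, -48)), 2) = Pow(Add(Add(13, -5), Add(-55, -48)), 2) = Pow(Add(8, -103), 2) = Pow(-95, 2) = 9025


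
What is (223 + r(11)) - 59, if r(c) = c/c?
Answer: 165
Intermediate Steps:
r(c) = 1
(223 + r(11)) - 59 = (223 + 1) - 59 = 224 - 59 = 165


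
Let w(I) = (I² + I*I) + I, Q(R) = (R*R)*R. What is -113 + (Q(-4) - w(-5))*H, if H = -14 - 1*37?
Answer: 5446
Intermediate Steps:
Q(R) = R³ (Q(R) = R²*R = R³)
w(I) = I + 2*I² (w(I) = (I² + I²) + I = 2*I² + I = I + 2*I²)
H = -51 (H = -14 - 37 = -51)
-113 + (Q(-4) - w(-5))*H = -113 + ((-4)³ - (-5)*(1 + 2*(-5)))*(-51) = -113 + (-64 - (-5)*(1 - 10))*(-51) = -113 + (-64 - (-5)*(-9))*(-51) = -113 + (-64 - 1*45)*(-51) = -113 + (-64 - 45)*(-51) = -113 - 109*(-51) = -113 + 5559 = 5446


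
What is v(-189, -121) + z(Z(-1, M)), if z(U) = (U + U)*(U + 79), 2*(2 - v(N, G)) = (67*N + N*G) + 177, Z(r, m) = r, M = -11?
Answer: -10691/2 ≈ -5345.5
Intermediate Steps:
v(N, G) = -173/2 - 67*N/2 - G*N/2 (v(N, G) = 2 - ((67*N + N*G) + 177)/2 = 2 - ((67*N + G*N) + 177)/2 = 2 - (177 + 67*N + G*N)/2 = 2 + (-177/2 - 67*N/2 - G*N/2) = -173/2 - 67*N/2 - G*N/2)
z(U) = 2*U*(79 + U) (z(U) = (2*U)*(79 + U) = 2*U*(79 + U))
v(-189, -121) + z(Z(-1, M)) = (-173/2 - 67/2*(-189) - 1/2*(-121)*(-189)) + 2*(-1)*(79 - 1) = (-173/2 + 12663/2 - 22869/2) + 2*(-1)*78 = -10379/2 - 156 = -10691/2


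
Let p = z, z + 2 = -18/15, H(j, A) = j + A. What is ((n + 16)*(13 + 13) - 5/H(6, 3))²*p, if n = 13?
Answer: -735711376/405 ≈ -1.8166e+6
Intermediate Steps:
H(j, A) = A + j
z = -16/5 (z = -2 - 18/15 = -2 - 18*1/15 = -2 - 6/5 = -16/5 ≈ -3.2000)
p = -16/5 ≈ -3.2000
((n + 16)*(13 + 13) - 5/H(6, 3))²*p = ((13 + 16)*(13 + 13) - 5/(3 + 6))²*(-16/5) = (29*26 - 5/9)²*(-16/5) = (754 - 5*⅑)²*(-16/5) = (754 - 5/9)²*(-16/5) = (6781/9)²*(-16/5) = (45981961/81)*(-16/5) = -735711376/405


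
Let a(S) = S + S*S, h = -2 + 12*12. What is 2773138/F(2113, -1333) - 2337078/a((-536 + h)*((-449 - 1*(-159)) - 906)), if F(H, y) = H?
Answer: 102630383722835231/78199499103700 ≈ 1312.4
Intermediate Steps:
h = 142 (h = -2 + 144 = 142)
a(S) = S + S²
2773138/F(2113, -1333) - 2337078/a((-536 + h)*((-449 - 1*(-159)) - 906)) = 2773138/2113 - 2337078*1/((1 + (-536 + 142)*((-449 - 1*(-159)) - 906))*(-536 + 142)*((-449 - 1*(-159)) - 906)) = 2773138*(1/2113) - 2337078*(-1/(394*(1 - 394*((-449 + 159) - 906))*((-449 + 159) - 906))) = 2773138/2113 - 2337078*(-1/(394*(1 - 394*(-290 - 906))*(-290 - 906))) = 2773138/2113 - 2337078*1/(471224*(1 - 394*(-1196))) = 2773138/2113 - 2337078*1/(471224*(1 + 471224)) = 2773138/2113 - 2337078/(471224*471225) = 2773138/2113 - 2337078/222052529400 = 2773138/2113 - 2337078*1/222052529400 = 2773138/2113 - 389513/37008754900 = 102630383722835231/78199499103700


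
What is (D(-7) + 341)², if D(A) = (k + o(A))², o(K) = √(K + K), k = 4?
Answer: 116753 + 5488*I*√14 ≈ 1.1675e+5 + 20534.0*I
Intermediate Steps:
o(K) = √2*√K (o(K) = √(2*K) = √2*√K)
D(A) = (4 + √2*√A)²
(D(-7) + 341)² = ((4 + √2*√(-7))² + 341)² = ((4 + √2*(I*√7))² + 341)² = ((4 + I*√14)² + 341)² = (341 + (4 + I*√14)²)²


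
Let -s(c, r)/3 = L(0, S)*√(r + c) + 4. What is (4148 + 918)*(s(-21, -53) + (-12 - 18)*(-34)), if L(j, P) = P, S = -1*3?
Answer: 5106528 + 45594*I*√74 ≈ 5.1065e+6 + 3.9221e+5*I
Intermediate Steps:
S = -3
s(c, r) = -12 + 9*√(c + r) (s(c, r) = -3*(-3*√(r + c) + 4) = -3*(-3*√(c + r) + 4) = -3*(4 - 3*√(c + r)) = -12 + 9*√(c + r))
(4148 + 918)*(s(-21, -53) + (-12 - 18)*(-34)) = (4148 + 918)*((-12 + 9*√(-21 - 53)) + (-12 - 18)*(-34)) = 5066*((-12 + 9*√(-74)) - 30*(-34)) = 5066*((-12 + 9*(I*√74)) + 1020) = 5066*((-12 + 9*I*√74) + 1020) = 5066*(1008 + 9*I*√74) = 5106528 + 45594*I*√74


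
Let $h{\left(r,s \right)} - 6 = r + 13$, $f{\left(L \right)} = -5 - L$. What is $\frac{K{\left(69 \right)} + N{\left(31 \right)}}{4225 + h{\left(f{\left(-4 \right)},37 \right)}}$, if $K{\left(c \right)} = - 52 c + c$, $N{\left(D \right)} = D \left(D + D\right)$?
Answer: $- \frac{1597}{4243} \approx -0.37638$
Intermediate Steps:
$N{\left(D \right)} = 2 D^{2}$ ($N{\left(D \right)} = D 2 D = 2 D^{2}$)
$K{\left(c \right)} = - 51 c$
$h{\left(r,s \right)} = 19 + r$ ($h{\left(r,s \right)} = 6 + \left(r + 13\right) = 6 + \left(13 + r\right) = 19 + r$)
$\frac{K{\left(69 \right)} + N{\left(31 \right)}}{4225 + h{\left(f{\left(-4 \right)},37 \right)}} = \frac{\left(-51\right) 69 + 2 \cdot 31^{2}}{4225 + \left(19 - 1\right)} = \frac{-3519 + 2 \cdot 961}{4225 + \left(19 + \left(-5 + 4\right)\right)} = \frac{-3519 + 1922}{4225 + \left(19 - 1\right)} = - \frac{1597}{4225 + 18} = - \frac{1597}{4243}$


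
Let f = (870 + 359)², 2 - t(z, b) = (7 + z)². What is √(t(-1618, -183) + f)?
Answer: 3*I*√120542 ≈ 1041.6*I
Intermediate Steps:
t(z, b) = 2 - (7 + z)²
f = 1510441 (f = 1229² = 1510441)
√(t(-1618, -183) + f) = √((2 - (7 - 1618)²) + 1510441) = √((2 - 1*(-1611)²) + 1510441) = √((2 - 1*2595321) + 1510441) = √((2 - 2595321) + 1510441) = √(-2595319 + 1510441) = √(-1084878) = 3*I*√120542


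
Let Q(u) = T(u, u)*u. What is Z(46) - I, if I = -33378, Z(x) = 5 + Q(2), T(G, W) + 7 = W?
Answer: 33373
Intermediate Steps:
T(G, W) = -7 + W
Q(u) = u*(-7 + u) (Q(u) = (-7 + u)*u = u*(-7 + u))
Z(x) = -5 (Z(x) = 5 + 2*(-7 + 2) = 5 + 2*(-5) = 5 - 10 = -5)
Z(46) - I = -5 - 1*(-33378) = -5 + 33378 = 33373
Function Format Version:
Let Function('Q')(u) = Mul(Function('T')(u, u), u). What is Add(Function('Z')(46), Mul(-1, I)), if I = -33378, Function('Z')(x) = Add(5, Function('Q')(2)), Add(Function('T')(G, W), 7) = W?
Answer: 33373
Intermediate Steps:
Function('T')(G, W) = Add(-7, W)
Function('Q')(u) = Mul(u, Add(-7, u)) (Function('Q')(u) = Mul(Add(-7, u), u) = Mul(u, Add(-7, u)))
Function('Z')(x) = -5 (Function('Z')(x) = Add(5, Mul(2, Add(-7, 2))) = Add(5, Mul(2, -5)) = Add(5, -10) = -5)
Add(Function('Z')(46), Mul(-1, I)) = Add(-5, Mul(-1, -33378)) = Add(-5, 33378) = 33373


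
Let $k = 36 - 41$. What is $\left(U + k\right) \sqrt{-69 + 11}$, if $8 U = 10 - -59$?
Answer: $\frac{29 i \sqrt{58}}{8} \approx 27.607 i$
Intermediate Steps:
$k = -5$
$U = \frac{69}{8}$ ($U = \frac{10 - -59}{8} = \frac{10 + 59}{8} = \frac{1}{8} \cdot 69 = \frac{69}{8} \approx 8.625$)
$\left(U + k\right) \sqrt{-69 + 11} = \left(\frac{69}{8} - 5\right) \sqrt{-69 + 11} = \frac{29 \sqrt{-58}}{8} = \frac{29 i \sqrt{58}}{8}$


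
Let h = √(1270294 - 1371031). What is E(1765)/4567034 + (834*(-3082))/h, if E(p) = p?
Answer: 1765/4567034 + 856796*I*√11193/11193 ≈ 0.00038647 + 8098.5*I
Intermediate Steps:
h = 3*I*√11193 (h = √(-100737) = 3*I*√11193 ≈ 317.39*I)
E(1765)/4567034 + (834*(-3082))/h = 1765/4567034 + (834*(-3082))/((3*I*√11193)) = 1765*(1/4567034) - (-856796)*I*√11193/11193 = 1765/4567034 + 856796*I*√11193/11193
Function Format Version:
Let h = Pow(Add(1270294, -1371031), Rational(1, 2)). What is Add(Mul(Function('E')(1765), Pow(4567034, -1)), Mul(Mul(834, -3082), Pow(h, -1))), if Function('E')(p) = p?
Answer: Add(Rational(1765, 4567034), Mul(Rational(856796, 11193), I, Pow(11193, Rational(1, 2)))) ≈ Add(0.00038647, Mul(8098.5, I))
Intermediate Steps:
h = Mul(3, I, Pow(11193, Rational(1, 2))) (h = Pow(-100737, Rational(1, 2)) = Mul(3, I, Pow(11193, Rational(1, 2))) ≈ Mul(317.39, I))
Add(Mul(Function('E')(1765), Pow(4567034, -1)), Mul(Mul(834, -3082), Pow(h, -1))) = Add(Mul(1765, Pow(4567034, -1)), Mul(Mul(834, -3082), Pow(Mul(3, I, Pow(11193, Rational(1, 2))), -1))) = Add(Mul(1765, Rational(1, 4567034)), Mul(-2570388, Mul(Rational(-1, 33579), I, Pow(11193, Rational(1, 2))))) = Add(Rational(1765, 4567034), Mul(Rational(856796, 11193), I, Pow(11193, Rational(1, 2))))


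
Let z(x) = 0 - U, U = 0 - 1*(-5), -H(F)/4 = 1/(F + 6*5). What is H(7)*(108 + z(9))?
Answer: -412/37 ≈ -11.135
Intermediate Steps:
H(F) = -4/(30 + F) (H(F) = -4/(F + 6*5) = -4/(F + 30) = -4/(30 + F))
U = 5 (U = 0 + 5 = 5)
z(x) = -5 (z(x) = 0 - 1*5 = 0 - 5 = -5)
H(7)*(108 + z(9)) = (-4/(30 + 7))*(108 - 5) = -4/37*103 = -412/37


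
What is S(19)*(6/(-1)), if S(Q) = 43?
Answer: -258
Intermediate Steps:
S(19)*(6/(-1)) = 43*(6/(-1)) = 43*(6*(-1)) = 43*(-6) = -258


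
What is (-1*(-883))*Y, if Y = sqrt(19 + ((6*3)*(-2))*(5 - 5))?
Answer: 883*sqrt(19) ≈ 3848.9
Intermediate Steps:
Y = sqrt(19) (Y = sqrt(19 + (18*(-2))*0) = sqrt(19 - 36*0) = sqrt(19 + 0) = sqrt(19) ≈ 4.3589)
(-1*(-883))*Y = (-1*(-883))*sqrt(19) = 883*sqrt(19)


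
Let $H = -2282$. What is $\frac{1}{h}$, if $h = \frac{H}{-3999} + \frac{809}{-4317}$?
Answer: $\frac{5754561}{2205401} \approx 2.6093$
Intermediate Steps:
$h = \frac{2205401}{5754561}$ ($h = - \frac{2282}{-3999} + \frac{809}{-4317} = \left(-2282\right) \left(- \frac{1}{3999}\right) + 809 \left(- \frac{1}{4317}\right) = \frac{2282}{3999} - \frac{809}{4317} = \frac{2205401}{5754561} \approx 0.38324$)
$\frac{1}{h} = \frac{1}{\frac{2205401}{5754561}} = \frac{5754561}{2205401}$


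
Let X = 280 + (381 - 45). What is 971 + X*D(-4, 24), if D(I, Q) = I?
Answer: -1493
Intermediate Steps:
X = 616 (X = 280 + 336 = 616)
971 + X*D(-4, 24) = 971 + 616*(-4) = 971 - 2464 = -1493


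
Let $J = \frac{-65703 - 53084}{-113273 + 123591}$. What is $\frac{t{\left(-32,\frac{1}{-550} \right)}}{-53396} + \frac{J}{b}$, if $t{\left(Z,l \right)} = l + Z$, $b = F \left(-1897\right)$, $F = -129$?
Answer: $\frac{265929284471}{481507723573800} \approx 0.00055228$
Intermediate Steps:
$b = 244713$ ($b = \left(-129\right) \left(-1897\right) = 244713$)
$J = - \frac{118787}{10318} \approx -11.513$
$t{\left(Z,l \right)} = Z + l$
$\frac{t{\left(-32,\frac{1}{-550} \right)}}{-53396} + \frac{J}{b} = \frac{-32 + \frac{1}{-550}}{-53396} - \frac{118787}{10318 \cdot 244713} = \left(-32 - \frac{1}{550}\right) \left(- \frac{1}{53396}\right) - \frac{118787}{2524948734} = \left(- \frac{17601}{550}\right) \left(- \frac{1}{53396}\right) - \frac{118787}{2524948734} = \frac{17601}{29367800} - \frac{118787}{2524948734} = \frac{265929284471}{481507723573800}$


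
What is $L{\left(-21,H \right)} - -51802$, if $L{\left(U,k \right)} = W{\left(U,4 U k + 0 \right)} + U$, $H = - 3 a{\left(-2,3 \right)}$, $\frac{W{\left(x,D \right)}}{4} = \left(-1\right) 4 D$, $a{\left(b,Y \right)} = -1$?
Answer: $55813$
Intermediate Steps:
$W{\left(x,D \right)} = - 16 D$ ($W{\left(x,D \right)} = 4 \left(-1\right) 4 D = 4 \left(- 4 D\right) = - 16 D$)
$H = 3$ ($H = \left(-3\right) \left(-1\right) = 3$)
$L{\left(U,k \right)} = U - 64 U k$ ($L{\left(U,k \right)} = - 16 \left(4 U k + 0\right) + U = - 16 \cdot 4 U k + U = - 64 U k + U = U - 64 U k$)
$L{\left(-21,H \right)} - -51802 = - 21 \left(1 - 192\right) - -51802 = - 21 \left(1 - 192\right) + 51802 = \left(-21\right) \left(-191\right) + 51802 = 4011 + 51802 = 55813$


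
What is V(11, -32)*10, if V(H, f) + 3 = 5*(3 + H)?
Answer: 670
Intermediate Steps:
V(H, f) = 12 + 5*H (V(H, f) = -3 + 5*(3 + H) = -3 + (15 + 5*H) = 12 + 5*H)
V(11, -32)*10 = (12 + 5*11)*10 = (12 + 55)*10 = 67*10 = 670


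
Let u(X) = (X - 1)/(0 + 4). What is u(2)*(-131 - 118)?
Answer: -249/4 ≈ -62.250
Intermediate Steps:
u(X) = -¼ + X/4 (u(X) = (-1 + X)/4 = (-1 + X)*(¼) = -¼ + X/4)
u(2)*(-131 - 118) = (-¼ + (¼)*2)*(-131 - 118) = (-¼ + ½)*(-249) = (¼)*(-249) = -249/4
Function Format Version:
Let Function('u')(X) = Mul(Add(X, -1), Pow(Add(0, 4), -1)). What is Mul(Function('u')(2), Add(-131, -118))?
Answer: Rational(-249, 4) ≈ -62.250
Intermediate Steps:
Function('u')(X) = Add(Rational(-1, 4), Mul(Rational(1, 4), X)) (Function('u')(X) = Mul(Add(-1, X), Pow(4, -1)) = Mul(Add(-1, X), Rational(1, 4)) = Add(Rational(-1, 4), Mul(Rational(1, 4), X)))
Mul(Function('u')(2), Add(-131, -118)) = Mul(Add(Rational(-1, 4), Mul(Rational(1, 4), 2)), Add(-131, -118)) = Mul(Add(Rational(-1, 4), Rational(1, 2)), -249) = Mul(Rational(1, 4), -249) = Rational(-249, 4)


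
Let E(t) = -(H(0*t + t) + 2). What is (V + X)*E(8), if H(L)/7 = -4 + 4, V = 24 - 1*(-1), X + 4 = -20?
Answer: -2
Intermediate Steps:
X = -24 (X = -4 - 20 = -24)
V = 25 (V = 24 + 1 = 25)
H(L) = 0 (H(L) = 7*(-4 + 4) = 7*0 = 0)
E(t) = -2 (E(t) = -(0 + 2) = -1*2 = -2)
(V + X)*E(8) = (25 - 24)*(-2) = 1*(-2) = -2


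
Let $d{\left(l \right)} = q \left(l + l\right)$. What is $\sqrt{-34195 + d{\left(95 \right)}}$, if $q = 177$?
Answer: $i \sqrt{565} \approx 23.77 i$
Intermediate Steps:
$d{\left(l \right)} = 354 l$ ($d{\left(l \right)} = 177 \left(l + l\right) = 177 \cdot 2 l = 354 l$)
$\sqrt{-34195 + d{\left(95 \right)}} = \sqrt{-34195 + 354 \cdot 95} = \sqrt{-34195 + 33630} = \sqrt{-565} = i \sqrt{565}$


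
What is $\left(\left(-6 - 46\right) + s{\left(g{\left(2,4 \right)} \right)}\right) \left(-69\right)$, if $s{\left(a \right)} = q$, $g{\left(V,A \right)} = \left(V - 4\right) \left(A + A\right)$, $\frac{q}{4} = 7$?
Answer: $1656$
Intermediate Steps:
$q = 28$ ($q = 4 \cdot 7 = 28$)
$g{\left(V,A \right)} = 2 A \left(-4 + V\right)$ ($g{\left(V,A \right)} = \left(-4 + V\right) 2 A = 2 A \left(-4 + V\right)$)
$s{\left(a \right)} = 28$
$\left(\left(-6 - 46\right) + s{\left(g{\left(2,4 \right)} \right)}\right) \left(-69\right) = \left(\left(-6 - 46\right) + 28\right) \left(-69\right) = \left(-52 + 28\right) \left(-69\right) = \left(-24\right) \left(-69\right) = 1656$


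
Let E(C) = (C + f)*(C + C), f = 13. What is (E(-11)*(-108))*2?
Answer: 9504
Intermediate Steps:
E(C) = 2*C*(13 + C) (E(C) = (C + 13)*(C + C) = (13 + C)*(2*C) = 2*C*(13 + C))
(E(-11)*(-108))*2 = ((2*(-11)*(13 - 11))*(-108))*2 = ((2*(-11)*2)*(-108))*2 = -44*(-108)*2 = 4752*2 = 9504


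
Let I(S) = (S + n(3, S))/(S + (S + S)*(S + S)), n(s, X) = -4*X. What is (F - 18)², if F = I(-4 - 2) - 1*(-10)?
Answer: 32761/529 ≈ 61.930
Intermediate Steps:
I(S) = -3*S/(S + 4*S²) (I(S) = (S - 4*S)/(S + (S + S)*(S + S)) = (-3*S)/(S + (2*S)*(2*S)) = (-3*S)/(S + 4*S²) = -3*S/(S + 4*S²))
F = 233/23 (F = -3/(1 + 4*(-4 - 2)) - 1*(-10) = -3/(1 + 4*(-6)) + 10 = -3/(1 - 24) + 10 = -3/(-23) + 10 = -3*(-1/23) + 10 = 3/23 + 10 = 233/23 ≈ 10.130)
(F - 18)² = (233/23 - 18)² = (-181/23)² = 32761/529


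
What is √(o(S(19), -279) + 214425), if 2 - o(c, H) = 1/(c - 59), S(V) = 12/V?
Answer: 13*√1560471682/1109 ≈ 463.06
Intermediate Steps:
o(c, H) = 2 - 1/(-59 + c) (o(c, H) = 2 - 1/(c - 59) = 2 - 1/(-59 + c))
√(o(S(19), -279) + 214425) = √((-119 + 2*(12/19))/(-59 + 12/19) + 214425) = √((-119 + 24/19)/(-1109/19) + 214425) = √(-19/1109*(-2237/19) + 214425) = √(2237/1109 + 214425) = √(237799562/1109) = 13*√1560471682/1109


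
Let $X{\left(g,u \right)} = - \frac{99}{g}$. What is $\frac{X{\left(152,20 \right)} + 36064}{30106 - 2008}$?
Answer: $\frac{5481629}{4270896} \approx 1.2835$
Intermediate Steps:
$\frac{X{\left(152,20 \right)} + 36064}{30106 - 2008} = \frac{- \frac{99}{152} + 36064}{30106 - 2008} = \frac{\left(-99\right) \frac{1}{152} + 36064}{28098} = \left(- \frac{99}{152} + 36064\right) \frac{1}{28098} = \frac{5481629}{152} \cdot \frac{1}{28098} = \frac{5481629}{4270896}$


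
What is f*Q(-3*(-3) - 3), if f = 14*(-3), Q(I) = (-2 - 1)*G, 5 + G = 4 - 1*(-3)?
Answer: 252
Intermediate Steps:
G = 2 (G = -5 + (4 - 1*(-3)) = -5 + (4 + 3) = -5 + 7 = 2)
Q(I) = -6 (Q(I) = (-2 - 1)*2 = -3*2 = -6)
f = -42
f*Q(-3*(-3) - 3) = -42*(-6) = 252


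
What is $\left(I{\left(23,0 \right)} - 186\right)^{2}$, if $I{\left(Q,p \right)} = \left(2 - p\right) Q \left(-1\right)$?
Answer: $53824$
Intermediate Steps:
$I{\left(Q,p \right)} = - Q \left(2 - p\right)$ ($I{\left(Q,p \right)} = Q \left(2 - p\right) \left(-1\right) = - Q \left(2 - p\right)$)
$\left(I{\left(23,0 \right)} - 186\right)^{2} = \left(23 \left(-2 + 0\right) - 186\right)^{2} = \left(23 \left(-2\right) - 186\right)^{2} = \left(-46 - 186\right)^{2} = \left(-232\right)^{2} = 53824$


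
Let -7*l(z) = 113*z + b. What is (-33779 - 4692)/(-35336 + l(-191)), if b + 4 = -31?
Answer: 269297/225734 ≈ 1.1930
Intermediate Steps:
b = -35 (b = -4 - 31 = -35)
l(z) = 5 - 113*z/7 (l(z) = -(113*z - 35)/7 = -(-35 + 113*z)/7 = 5 - 113*z/7)
(-33779 - 4692)/(-35336 + l(-191)) = (-33779 - 4692)/(-35336 + (5 - 113/7*(-191))) = -38471/(-35336 + (5 + 21583/7)) = -38471/(-35336 + 21618/7) = -38471/(-225734/7) = -38471*(-7/225734) = 269297/225734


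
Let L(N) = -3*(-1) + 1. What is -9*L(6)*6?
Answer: -216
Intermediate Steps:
L(N) = 4 (L(N) = 3 + 1 = 4)
-9*L(6)*6 = -9*4*6 = -36*6 = -216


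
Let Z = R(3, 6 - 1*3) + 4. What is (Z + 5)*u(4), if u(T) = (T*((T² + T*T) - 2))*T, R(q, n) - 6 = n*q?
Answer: 11520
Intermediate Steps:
R(q, n) = 6 + n*q
u(T) = T²*(-2 + 2*T²) (u(T) = (T*((T² + T²) - 2))*T = (T*(2*T² - 2))*T = (T*(-2 + 2*T²))*T = T²*(-2 + 2*T²))
Z = 19 (Z = (6 + (6 - 1*3)*3) + 4 = (6 + (6 - 3)*3) + 4 = (6 + 3*3) + 4 = (6 + 9) + 4 = 15 + 4 = 19)
(Z + 5)*u(4) = (19 + 5)*(2*4²*(-1 + 4²)) = 24*(2*16*(-1 + 16)) = 24*(2*16*15) = 24*480 = 11520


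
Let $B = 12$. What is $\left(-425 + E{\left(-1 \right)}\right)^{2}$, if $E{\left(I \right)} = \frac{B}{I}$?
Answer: $190969$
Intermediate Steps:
$E{\left(I \right)} = \frac{12}{I}$
$\left(-425 + E{\left(-1 \right)}\right)^{2} = \left(-425 + \frac{12}{-1}\right)^{2} = \left(-425 + 12 \left(-1\right)\right)^{2} = \left(-425 - 12\right)^{2} = \left(-437\right)^{2} = 190969$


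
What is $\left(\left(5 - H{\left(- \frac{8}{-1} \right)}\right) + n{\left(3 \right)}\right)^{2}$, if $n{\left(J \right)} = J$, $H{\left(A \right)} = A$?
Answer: $0$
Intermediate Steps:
$\left(\left(5 - H{\left(- \frac{8}{-1} \right)}\right) + n{\left(3 \right)}\right)^{2} = \left(\left(5 - - \frac{8}{-1}\right) + 3\right)^{2} = \left(\left(5 - \left(-8\right) \left(-1\right)\right) + 3\right)^{2} = \left(\left(5 - 8\right) + 3\right)^{2} = \left(-3 + 3\right)^{2} = 0^{2} = 0$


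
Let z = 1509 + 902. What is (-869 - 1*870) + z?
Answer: 672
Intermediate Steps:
z = 2411
(-869 - 1*870) + z = (-869 - 1*870) + 2411 = (-869 - 870) + 2411 = -1739 + 2411 = 672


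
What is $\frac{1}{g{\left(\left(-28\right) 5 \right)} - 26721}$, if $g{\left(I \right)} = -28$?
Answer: $- \frac{1}{26749} \approx -3.7385 \cdot 10^{-5}$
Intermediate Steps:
$\frac{1}{g{\left(\left(-28\right) 5 \right)} - 26721} = \frac{1}{-28 - 26721} = \frac{1}{-26749} = - \frac{1}{26749}$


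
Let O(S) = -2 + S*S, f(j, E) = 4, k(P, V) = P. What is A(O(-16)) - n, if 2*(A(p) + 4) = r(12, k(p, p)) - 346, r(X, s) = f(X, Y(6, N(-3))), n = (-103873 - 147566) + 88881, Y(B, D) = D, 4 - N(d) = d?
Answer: 162383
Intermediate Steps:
N(d) = 4 - d
n = -162558 (n = -251439 + 88881 = -162558)
r(X, s) = 4
O(S) = -2 + S**2
A(p) = -175 (A(p) = -4 + (4 - 346)/2 = -4 + (1/2)*(-342) = -4 - 171 = -175)
A(O(-16)) - n = -175 - 1*(-162558) = -175 + 162558 = 162383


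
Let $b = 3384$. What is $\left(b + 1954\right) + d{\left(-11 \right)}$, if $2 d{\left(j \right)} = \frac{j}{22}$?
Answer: $\frac{21351}{4} \approx 5337.8$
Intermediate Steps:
$d{\left(j \right)} = \frac{j}{44}$ ($d{\left(j \right)} = \frac{j \frac{1}{22}}{2} = \frac{\frac{1}{22} j}{2} = \frac{j}{44}$)
$\left(b + 1954\right) + d{\left(-11 \right)} = \left(3384 + 1954\right) + \frac{1}{44} \left(-11\right) = 5338 - \frac{1}{4} = \frac{21351}{4}$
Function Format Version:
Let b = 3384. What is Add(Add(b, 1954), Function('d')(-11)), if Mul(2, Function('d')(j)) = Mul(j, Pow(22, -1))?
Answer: Rational(21351, 4) ≈ 5337.8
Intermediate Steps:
Function('d')(j) = Mul(Rational(1, 44), j) (Function('d')(j) = Mul(Rational(1, 2), Mul(j, Pow(22, -1))) = Mul(Rational(1, 2), Mul(j, Rational(1, 22))) = Mul(Rational(1, 2), Mul(Rational(1, 22), j)) = Mul(Rational(1, 44), j))
Add(Add(b, 1954), Function('d')(-11)) = Add(Add(3384, 1954), Mul(Rational(1, 44), -11)) = Add(5338, Rational(-1, 4)) = Rational(21351, 4)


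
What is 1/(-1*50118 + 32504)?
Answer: -1/17614 ≈ -5.6773e-5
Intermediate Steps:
1/(-1*50118 + 32504) = 1/(-50118 + 32504) = 1/(-17614) = -1/17614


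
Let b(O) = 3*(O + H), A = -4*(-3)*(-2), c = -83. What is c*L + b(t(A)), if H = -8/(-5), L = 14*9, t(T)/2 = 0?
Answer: -52266/5 ≈ -10453.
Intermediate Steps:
A = -24 (A = 12*(-2) = -24)
t(T) = 0 (t(T) = 2*0 = 0)
L = 126
H = 8/5 (H = -8*(-1/5) = 8/5 ≈ 1.6000)
b(O) = 24/5 + 3*O (b(O) = 3*(O + 8/5) = 3*(8/5 + O) = 24/5 + 3*O)
c*L + b(t(A)) = -83*126 + (24/5 + 3*0) = -10458 + (24/5 + 0) = -10458 + 24/5 = -52266/5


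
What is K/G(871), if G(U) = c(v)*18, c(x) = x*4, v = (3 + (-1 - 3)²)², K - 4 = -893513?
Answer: -893509/25992 ≈ -34.376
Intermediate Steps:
K = -893509 (K = 4 - 893513 = -893509)
v = 361 (v = (3 + (-4)²)² = (3 + 16)² = 19² = 361)
c(x) = 4*x
G(U) = 25992 (G(U) = (4*361)*18 = 1444*18 = 25992)
K/G(871) = -893509/25992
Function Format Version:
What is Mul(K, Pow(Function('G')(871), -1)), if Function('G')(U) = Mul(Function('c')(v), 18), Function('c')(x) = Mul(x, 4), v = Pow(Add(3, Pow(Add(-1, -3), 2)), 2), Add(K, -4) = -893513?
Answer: Rational(-893509, 25992) ≈ -34.376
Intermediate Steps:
K = -893509 (K = Add(4, -893513) = -893509)
v = 361 (v = Pow(Add(3, Pow(-4, 2)), 2) = Pow(Add(3, 16), 2) = Pow(19, 2) = 361)
Function('c')(x) = Mul(4, x)
Function('G')(U) = 25992 (Function('G')(U) = Mul(Mul(4, 361), 18) = Mul(1444, 18) = 25992)
Mul(K, Pow(Function('G')(871), -1)) = Mul(-893509, Pow(25992, -1)) = Mul(-893509, Rational(1, 25992)) = Rational(-893509, 25992)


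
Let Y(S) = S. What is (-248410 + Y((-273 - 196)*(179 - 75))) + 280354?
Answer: -16832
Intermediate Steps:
(-248410 + Y((-273 - 196)*(179 - 75))) + 280354 = (-248410 + (-273 - 196)*(179 - 75)) + 280354 = (-248410 - 469*104) + 280354 = (-248410 - 48776) + 280354 = -297186 + 280354 = -16832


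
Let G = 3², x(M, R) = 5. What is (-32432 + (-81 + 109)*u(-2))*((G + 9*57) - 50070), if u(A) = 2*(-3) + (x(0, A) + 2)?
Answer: 1605553392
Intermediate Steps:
G = 9
u(A) = 1 (u(A) = 2*(-3) + (5 + 2) = -6 + 7 = 1)
(-32432 + (-81 + 109)*u(-2))*((G + 9*57) - 50070) = (-32432 + (-81 + 109)*1)*((9 + 9*57) - 50070) = (-32432 + 28*1)*((9 + 513) - 50070) = (-32432 + 28)*(522 - 50070) = -32404*(-49548) = 1605553392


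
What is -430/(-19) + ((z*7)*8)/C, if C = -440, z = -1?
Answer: 23783/1045 ≈ 22.759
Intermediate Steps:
-430/(-19) + ((z*7)*8)/C = -430/(-19) + (-1*7*8)/(-440) = -430*(-1/19) - 7*8*(-1/440) = 430/19 - 56*(-1/440) = 430/19 + 7/55 = 23783/1045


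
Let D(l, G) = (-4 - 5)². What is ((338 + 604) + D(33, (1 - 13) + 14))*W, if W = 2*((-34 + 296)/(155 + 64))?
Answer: 178684/73 ≈ 2447.7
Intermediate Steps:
W = 524/219 (W = 2*(262/219) = 524/219 ≈ 2.3927)
D(l, G) = 81 (D(l, G) = (-9)² = 81)
((338 + 604) + D(33, (1 - 13) + 14))*W = ((338 + 604) + 81)*(524/219) = (942 + 81)*(524/219) = 1023*(524/219) = 178684/73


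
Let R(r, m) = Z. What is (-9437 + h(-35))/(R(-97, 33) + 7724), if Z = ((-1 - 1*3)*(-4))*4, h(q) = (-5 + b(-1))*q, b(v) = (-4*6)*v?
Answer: -5051/3894 ≈ -1.2971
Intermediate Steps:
b(v) = -24*v
h(q) = 19*q (h(q) = (-5 - 24*(-1))*q = (-5 + 24)*q = 19*q)
Z = 64 (Z = ((-1 - 3)*(-4))*4 = -4*(-4)*4 = 16*4 = 64)
R(r, m) = 64
(-9437 + h(-35))/(R(-97, 33) + 7724) = (-9437 + 19*(-35))/(64 + 7724) = (-9437 - 665)/7788 = -10102*1/7788 = -5051/3894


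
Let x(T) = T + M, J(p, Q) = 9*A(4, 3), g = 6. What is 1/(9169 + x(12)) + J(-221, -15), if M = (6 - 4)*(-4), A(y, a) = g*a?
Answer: 1486027/9173 ≈ 162.00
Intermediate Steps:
A(y, a) = 6*a
M = -8 (M = 2*(-4) = -8)
J(p, Q) = 162 (J(p, Q) = 9*(6*3) = 9*18 = 162)
x(T) = -8 + T (x(T) = T - 8 = -8 + T)
1/(9169 + x(12)) + J(-221, -15) = 1/(9169 + (-8 + 12)) + 162 = 1/(9169 + 4) + 162 = 1/9173 + 162 = 1486027/9173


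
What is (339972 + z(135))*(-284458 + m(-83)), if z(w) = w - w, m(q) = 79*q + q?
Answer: -98965169256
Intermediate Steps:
m(q) = 80*q
z(w) = 0
(339972 + z(135))*(-284458 + m(-83)) = (339972 + 0)*(-284458 + 80*(-83)) = 339972*(-284458 - 6640) = 339972*(-291098) = -98965169256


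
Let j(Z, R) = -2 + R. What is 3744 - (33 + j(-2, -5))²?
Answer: 3068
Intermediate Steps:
3744 - (33 + j(-2, -5))² = 3744 - (33 + (-2 - 5))² = 3744 - (33 - 7)² = 3744 - 1*26² = 3744 - 1*676 = 3744 - 676 = 3068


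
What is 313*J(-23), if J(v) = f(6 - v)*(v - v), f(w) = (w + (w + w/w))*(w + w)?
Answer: 0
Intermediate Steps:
f(w) = 2*w*(1 + 2*w) (f(w) = (w + (w + 1))*(2*w) = (w + (1 + w))*(2*w) = (1 + 2*w)*(2*w) = 2*w*(1 + 2*w))
J(v) = 0 (J(v) = (2*(6 - v)*(1 + 2*(6 - v)))*(v - v) = (2*(6 - v)*(1 + (12 - 2*v)))*0 = (2*(6 - v)*(13 - 2*v))*0 = 0)
313*J(-23) = 313*0 = 0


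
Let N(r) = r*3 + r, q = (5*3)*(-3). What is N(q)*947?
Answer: -170460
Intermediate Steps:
q = -45 (q = 15*(-3) = -45)
N(r) = 4*r (N(r) = 3*r + r = 4*r)
N(q)*947 = (4*(-45))*947 = -180*947 = -170460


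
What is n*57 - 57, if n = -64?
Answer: -3705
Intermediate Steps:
n*57 - 57 = -64*57 - 57 = -3648 - 57 = -3705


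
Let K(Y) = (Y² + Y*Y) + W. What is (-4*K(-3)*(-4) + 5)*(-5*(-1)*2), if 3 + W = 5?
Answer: 3250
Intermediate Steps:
W = 2 (W = -3 + 5 = 2)
K(Y) = 2 + 2*Y² (K(Y) = (Y² + Y*Y) + 2 = (Y² + Y²) + 2 = 2*Y² + 2 = 2 + 2*Y²)
(-4*K(-3)*(-4) + 5)*(-5*(-1)*2) = (-4*(2 + 2*(-3)²)*(-4) + 5)*(-5*(-1)*2) = (-4*(2 + 2*9)*(-4) + 5)*(5*2) = (-4*(2 + 18)*(-4) + 5)*10 = (-4*20*(-4) + 5)*10 = (-80*(-4) + 5)*10 = (320 + 5)*10 = 325*10 = 3250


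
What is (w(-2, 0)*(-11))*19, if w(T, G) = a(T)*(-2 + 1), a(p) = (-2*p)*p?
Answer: -1672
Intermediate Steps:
a(p) = -2*p**2
w(T, G) = 2*T**2 (w(T, G) = (-2*T**2)*(-2 + 1) = -2*T**2*(-1) = 2*T**2)
(w(-2, 0)*(-11))*19 = ((2*(-2)**2)*(-11))*19 = ((2*4)*(-11))*19 = (8*(-11))*19 = -88*19 = -1672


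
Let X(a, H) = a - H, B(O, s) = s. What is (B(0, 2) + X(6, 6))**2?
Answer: 4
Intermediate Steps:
(B(0, 2) + X(6, 6))**2 = (2 + (6 - 1*6))**2 = (2 + (6 - 6))**2 = (2 + 0)**2 = 2**2 = 4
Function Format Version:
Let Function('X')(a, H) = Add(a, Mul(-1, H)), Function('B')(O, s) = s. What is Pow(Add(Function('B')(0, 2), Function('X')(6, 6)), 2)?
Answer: 4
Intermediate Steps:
Pow(Add(Function('B')(0, 2), Function('X')(6, 6)), 2) = Pow(Add(2, Add(6, Mul(-1, 6))), 2) = Pow(Add(2, Add(6, -6)), 2) = Pow(Add(2, 0), 2) = Pow(2, 2) = 4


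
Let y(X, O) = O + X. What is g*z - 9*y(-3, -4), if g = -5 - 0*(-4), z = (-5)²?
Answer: -62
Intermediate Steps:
z = 25
g = -5 (g = -5 - 1*0 = -5 + 0 = -5)
g*z - 9*y(-3, -4) = -5*25 - 9*(-4 - 3) = -125 - 9*(-7) = -125 + 63 = -62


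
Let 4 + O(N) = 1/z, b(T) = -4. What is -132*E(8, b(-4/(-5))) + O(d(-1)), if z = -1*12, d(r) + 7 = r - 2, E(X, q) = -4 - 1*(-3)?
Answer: 1535/12 ≈ 127.92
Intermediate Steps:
E(X, q) = -1 (E(X, q) = -4 + 3 = -1)
d(r) = -9 + r (d(r) = -7 + (r - 2) = -7 + (-2 + r) = -9 + r)
z = -12
O(N) = -49/12 (O(N) = -4 + 1/(-12) = -4 - 1/12 = -49/12)
-132*E(8, b(-4/(-5))) + O(d(-1)) = -132*(-1) - 49/12 = 132 - 49/12 = 1535/12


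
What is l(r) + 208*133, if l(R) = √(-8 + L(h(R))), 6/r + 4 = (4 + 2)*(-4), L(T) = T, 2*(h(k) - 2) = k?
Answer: 27664 + 3*I*√133/14 ≈ 27664.0 + 2.4713*I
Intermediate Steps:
h(k) = 2 + k/2
r = -3/14 (r = 6/(-4 + (4 + 2)*(-4)) = 6/(-4 + 6*(-4)) = 6/(-4 - 24) = 6/(-28) = 6*(-1/28) = -3/14 ≈ -0.21429)
l(R) = √(-6 + R/2) (l(R) = √(-8 + (2 + R/2)) = √(-6 + R/2))
l(r) + 208*133 = √(-24 + 2*(-3/14))/2 + 208*133 = √(-24 - 3/7)/2 + 27664 = √(-171/7)/2 + 27664 = (3*I*√133/7)/2 + 27664 = 3*I*√133/14 + 27664 = 27664 + 3*I*√133/14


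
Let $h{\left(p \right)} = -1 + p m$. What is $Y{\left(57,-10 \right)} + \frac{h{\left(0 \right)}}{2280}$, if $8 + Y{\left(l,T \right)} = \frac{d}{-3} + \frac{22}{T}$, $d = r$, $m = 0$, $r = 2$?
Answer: $- \frac{8259}{760} \approx -10.867$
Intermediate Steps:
$d = 2$
$h{\left(p \right)} = -1$ ($h{\left(p \right)} = -1 + p 0 = -1 + 0 = -1$)
$Y{\left(l,T \right)} = - \frac{26}{3} + \frac{22}{T}$ ($Y{\left(l,T \right)} = -8 + \left(\frac{2}{-3} + \frac{22}{T}\right) = -8 + \left(2 \left(- \frac{1}{3}\right) + \frac{22}{T}\right) = -8 - \left(\frac{2}{3} - \frac{22}{T}\right) = - \frac{26}{3} + \frac{22}{T}$)
$Y{\left(57,-10 \right)} + \frac{h{\left(0 \right)}}{2280} = \left(- \frac{26}{3} + \frac{22}{-10}\right) - \frac{1}{2280} = \left(- \frac{26}{3} + 22 \left(- \frac{1}{10}\right)\right) - \frac{1}{2280} = \left(- \frac{26}{3} - \frac{11}{5}\right) - \frac{1}{2280} = - \frac{163}{15} - \frac{1}{2280} = - \frac{8259}{760}$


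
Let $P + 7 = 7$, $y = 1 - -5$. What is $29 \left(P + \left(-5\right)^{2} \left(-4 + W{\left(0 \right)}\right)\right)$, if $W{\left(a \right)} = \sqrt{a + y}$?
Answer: $-2900 + 725 \sqrt{6} \approx -1124.1$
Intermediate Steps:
$y = 6$ ($y = 1 + 5 = 6$)
$W{\left(a \right)} = \sqrt{6 + a}$ ($W{\left(a \right)} = \sqrt{a + 6} = \sqrt{6 + a}$)
$P = 0$ ($P = -7 + 7 = 0$)
$29 \left(P + \left(-5\right)^{2} \left(-4 + W{\left(0 \right)}\right)\right) = 29 \left(0 + \left(-5\right)^{2} \left(-4 + \sqrt{6 + 0}\right)\right) = 29 \left(0 + 25 \left(-4 + \sqrt{6}\right)\right) = 29 \left(0 - \left(100 - 25 \sqrt{6}\right)\right) = 29 \left(-100 + 25 \sqrt{6}\right) = -2900 + 725 \sqrt{6}$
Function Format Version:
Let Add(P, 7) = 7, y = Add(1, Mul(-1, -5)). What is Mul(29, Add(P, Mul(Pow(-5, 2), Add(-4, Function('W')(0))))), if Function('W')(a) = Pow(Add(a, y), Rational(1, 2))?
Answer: Add(-2900, Mul(725, Pow(6, Rational(1, 2)))) ≈ -1124.1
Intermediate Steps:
y = 6 (y = Add(1, 5) = 6)
Function('W')(a) = Pow(Add(6, a), Rational(1, 2)) (Function('W')(a) = Pow(Add(a, 6), Rational(1, 2)) = Pow(Add(6, a), Rational(1, 2)))
P = 0 (P = Add(-7, 7) = 0)
Mul(29, Add(P, Mul(Pow(-5, 2), Add(-4, Function('W')(0))))) = Mul(29, Add(0, Mul(Pow(-5, 2), Add(-4, Pow(Add(6, 0), Rational(1, 2)))))) = Mul(29, Add(0, Mul(25, Add(-4, Pow(6, Rational(1, 2)))))) = Mul(29, Add(0, Add(-100, Mul(25, Pow(6, Rational(1, 2)))))) = Mul(29, Add(-100, Mul(25, Pow(6, Rational(1, 2))))) = Add(-2900, Mul(725, Pow(6, Rational(1, 2))))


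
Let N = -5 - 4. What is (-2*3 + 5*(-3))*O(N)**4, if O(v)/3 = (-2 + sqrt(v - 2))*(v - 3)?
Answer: 4479535872 - 1975228416*I*sqrt(11) ≈ 4.4795e+9 - 6.5511e+9*I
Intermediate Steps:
N = -9
O(v) = 3*(-3 + v)*(-2 + sqrt(-2 + v)) (O(v) = 3*((-2 + sqrt(v - 2))*(v - 3)) = 3*((-2 + sqrt(-2 + v))*(-3 + v)) = 3*((-3 + v)*(-2 + sqrt(-2 + v))) = 3*(-3 + v)*(-2 + sqrt(-2 + v)))
(-2*3 + 5*(-3))*O(N)**4 = (-2*3 + 5*(-3))*(18 - 9*sqrt(-2 - 9) - 6*(-9) + 3*(-9)*sqrt(-2 - 9))**4 = (-6 - 15)*(18 - 9*I*sqrt(11) + 54 + 3*(-9)*sqrt(-11))**4 = -21*(18 - 9*I*sqrt(11) + 54 + 3*(-9)*(I*sqrt(11)))**4 = -21*(18 - 9*I*sqrt(11) + 54 - 27*I*sqrt(11))**4 = -21*(72 - 36*I*sqrt(11))**4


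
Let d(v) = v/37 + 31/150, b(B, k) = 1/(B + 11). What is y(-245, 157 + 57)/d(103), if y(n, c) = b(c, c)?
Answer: 74/49791 ≈ 0.0014862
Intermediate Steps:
b(B, k) = 1/(11 + B)
y(n, c) = 1/(11 + c)
d(v) = 31/150 + v/37 (d(v) = v*(1/37) + 31*(1/150) = v/37 + 31/150 = 31/150 + v/37)
y(-245, 157 + 57)/d(103) = 1/((11 + (157 + 57))*(31/150 + (1/37)*103)) = 1/((11 + 214)*(31/150 + 103/37)) = 1/(225*(16597/5550)) = (1/225)*(5550/16597) = 74/49791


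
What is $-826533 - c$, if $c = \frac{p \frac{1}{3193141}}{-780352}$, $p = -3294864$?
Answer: $- \frac{128720838196188045}{155735872852} \approx -8.2653 \cdot 10^{5}$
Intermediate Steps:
$c = \frac{205929}{155735872852}$ ($c = \frac{\left(-3294864\right) \frac{1}{3193141}}{-780352} = \left(-3294864\right) \frac{1}{3193141} \left(- \frac{1}{780352}\right) = \left(- \frac{3294864}{3193141}\right) \left(- \frac{1}{780352}\right) = \frac{205929}{155735872852} \approx 1.3223 \cdot 10^{-6}$)
$-826533 - c = -826533 - \frac{205929}{155735872852} = - \frac{128720838196188045}{155735872852}$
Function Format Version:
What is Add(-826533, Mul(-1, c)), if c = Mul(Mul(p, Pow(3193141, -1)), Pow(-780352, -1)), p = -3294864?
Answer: Rational(-128720838196188045, 155735872852) ≈ -8.2653e+5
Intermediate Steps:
c = Rational(205929, 155735872852) (c = Mul(Mul(-3294864, Pow(3193141, -1)), Pow(-780352, -1)) = Mul(Mul(-3294864, Rational(1, 3193141)), Rational(-1, 780352)) = Mul(Rational(-3294864, 3193141), Rational(-1, 780352)) = Rational(205929, 155735872852) ≈ 1.3223e-6)
Add(-826533, Mul(-1, c)) = Add(-826533, Mul(-1, Rational(205929, 155735872852))) = Add(-826533, Rational(-205929, 155735872852)) = Rational(-128720838196188045, 155735872852)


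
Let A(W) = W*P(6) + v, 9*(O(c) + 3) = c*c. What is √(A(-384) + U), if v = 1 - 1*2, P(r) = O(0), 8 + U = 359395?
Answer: √360538 ≈ 600.45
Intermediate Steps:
U = 359387 (U = -8 + 359395 = 359387)
O(c) = -3 + c²/9 (O(c) = -3 + (c*c)/9 = -3 + c²/9)
P(r) = -3 (P(r) = -3 + (⅑)*0² = -3 + (⅑)*0 = -3 + 0 = -3)
v = -1 (v = 1 - 2 = -1)
A(W) = -1 - 3*W (A(W) = W*(-3) - 1 = -3*W - 1 = -1 - 3*W)
√(A(-384) + U) = √((-1 - 3*(-384)) + 359387) = √((-1 + 1152) + 359387) = √(1151 + 359387) = √360538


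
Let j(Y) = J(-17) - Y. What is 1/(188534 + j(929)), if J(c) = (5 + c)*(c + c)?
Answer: 1/188013 ≈ 5.3188e-6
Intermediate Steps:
J(c) = 2*c*(5 + c) (J(c) = (5 + c)*(2*c) = 2*c*(5 + c))
j(Y) = 408 - Y (j(Y) = 2*(-17)*(5 - 17) - Y = 2*(-17)*(-12) - Y = 408 - Y)
1/(188534 + j(929)) = 1/(188534 + (408 - 1*929)) = 1/(188534 + (408 - 929)) = 1/(188534 - 521) = 1/188013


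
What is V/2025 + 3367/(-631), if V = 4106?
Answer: -4227289/1277775 ≈ -3.3083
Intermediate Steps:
V/2025 + 3367/(-631) = 4106/2025 + 3367/(-631) = 4106*(1/2025) + 3367*(-1/631) = 4106/2025 - 3367/631 = -4227289/1277775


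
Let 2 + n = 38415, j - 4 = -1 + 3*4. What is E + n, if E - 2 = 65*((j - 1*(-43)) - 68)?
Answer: 37765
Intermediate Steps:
j = 15 (j = 4 + (-1 + 3*4) = 4 + (-1 + 12) = 4 + 11 = 15)
n = 38413 (n = -2 + 38415 = 38413)
E = -648 (E = 2 + 65*((15 - 1*(-43)) - 68) = 2 + 65*((15 + 43) - 68) = 2 + 65*(58 - 68) = 2 + 65*(-10) = 2 - 650 = -648)
E + n = -648 + 38413 = 37765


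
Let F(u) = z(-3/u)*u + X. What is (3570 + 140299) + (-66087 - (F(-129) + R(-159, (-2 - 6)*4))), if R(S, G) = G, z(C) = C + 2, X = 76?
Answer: 77999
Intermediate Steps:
z(C) = 2 + C
F(u) = 76 + u*(2 - 3/u) (F(u) = (2 - 3/u)*u + 76 = u*(2 - 3/u) + 76 = 76 + u*(2 - 3/u))
(3570 + 140299) + (-66087 - (F(-129) + R(-159, (-2 - 6)*4))) = (3570 + 140299) + (-66087 - ((73 + 2*(-129)) + (-2 - 6)*4)) = 143869 + (-66087 - ((73 - 258) - 8*4)) = 143869 + (-66087 - (-185 - 32)) = 143869 + (-66087 - 1*(-217)) = 143869 + (-66087 + 217) = 143869 - 65870 = 77999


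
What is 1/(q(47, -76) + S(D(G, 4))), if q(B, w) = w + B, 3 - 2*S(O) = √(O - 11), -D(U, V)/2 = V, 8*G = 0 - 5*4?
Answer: -55/1522 + I*√19/1522 ≈ -0.036137 + 0.0028639*I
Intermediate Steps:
G = -5/2 (G = (0 - 5*4)/8 = (0 - 20)/8 = (⅛)*(-20) = -5/2 ≈ -2.5000)
D(U, V) = -2*V
S(O) = 3/2 - √(-11 + O)/2 (S(O) = 3/2 - √(O - 11)/2 = 3/2 - √(-11 + O)/2)
q(B, w) = B + w
1/(q(47, -76) + S(D(G, 4))) = 1/((47 - 76) + (3/2 - √(-11 - 2*4)/2)) = 1/(-29 + (3/2 - √(-11 - 8)/2)) = 1/(-29 + (3/2 - I*√19/2)) = 1/(-55/2 - I*√19/2)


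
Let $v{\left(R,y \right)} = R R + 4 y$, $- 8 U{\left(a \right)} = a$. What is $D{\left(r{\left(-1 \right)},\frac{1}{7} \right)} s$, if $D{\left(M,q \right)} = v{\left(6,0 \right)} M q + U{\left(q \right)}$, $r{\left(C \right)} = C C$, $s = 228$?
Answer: $\frac{2337}{2} \approx 1168.5$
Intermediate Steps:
$U{\left(a \right)} = - \frac{a}{8}$
$v{\left(R,y \right)} = R^{2} + 4 y$
$r{\left(C \right)} = C^{2}$
$D{\left(M,q \right)} = - \frac{q}{8} + 36 M q$ ($D{\left(M,q \right)} = \left(6^{2} + 4 \cdot 0\right) M q - \frac{q}{8} = \left(36 + 0\right) M q - \frac{q}{8} = 36 M q - \frac{q}{8} = - \frac{q}{8} + 36 M q$)
$D{\left(r{\left(-1 \right)},\frac{1}{7} \right)} s = \frac{-1 + 288 \left(-1\right)^{2}}{8 \cdot 7} \cdot 228 = \frac{1}{8} \cdot \frac{1}{7} \left(-1 + 288 \cdot 1\right) 228 = \frac{1}{8} \cdot \frac{1}{7} \left(-1 + 288\right) 228 = \frac{1}{8} \cdot \frac{1}{7} \cdot 287 \cdot 228 = \frac{41}{8} \cdot 228 = \frac{2337}{2}$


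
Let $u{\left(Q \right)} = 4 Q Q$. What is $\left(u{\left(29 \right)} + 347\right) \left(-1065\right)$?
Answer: $-3952215$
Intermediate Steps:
$u{\left(Q \right)} = 4 Q^{2}$
$\left(u{\left(29 \right)} + 347\right) \left(-1065\right) = \left(4 \cdot 29^{2} + 347\right) \left(-1065\right) = \left(4 \cdot 841 + 347\right) \left(-1065\right) = \left(3364 + 347\right) \left(-1065\right) = 3711 \left(-1065\right) = -3952215$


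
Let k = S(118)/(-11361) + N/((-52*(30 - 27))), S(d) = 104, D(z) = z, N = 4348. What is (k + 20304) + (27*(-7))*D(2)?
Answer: 979604299/49231 ≈ 19898.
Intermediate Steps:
k = -1372607/49231 (k = 104/(-11361) + 4348/((-52*(30 - 27))) = 104*(-1/11361) + 4348/((-52*3)) = -104/11361 + 4348/(-156) = -104/11361 + 4348*(-1/156) = -104/11361 - 1087/39 = -1372607/49231 ≈ -27.881)
(k + 20304) + (27*(-7))*D(2) = (-1372607/49231 + 20304) + (27*(-7))*2 = 998213617/49231 - 189*2 = 998213617/49231 - 378 = 979604299/49231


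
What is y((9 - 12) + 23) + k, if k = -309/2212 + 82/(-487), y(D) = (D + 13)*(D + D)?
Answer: 1421630213/1077244 ≈ 1319.7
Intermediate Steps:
y(D) = 2*D*(13 + D) (y(D) = (13 + D)*(2*D) = 2*D*(13 + D))
k = -331867/1077244 (k = -309*1/2212 + 82*(-1/487) = -309/2212 - 82/487 = -331867/1077244 ≈ -0.30807)
y((9 - 12) + 23) + k = 2*((9 - 12) + 23)*(13 + ((9 - 12) + 23)) - 331867/1077244 = 2*(-3 + 23)*(13 + (-3 + 23)) - 331867/1077244 = 2*20*(13 + 20) - 331867/1077244 = 2*20*33 - 331867/1077244 = 1320 - 331867/1077244 = 1421630213/1077244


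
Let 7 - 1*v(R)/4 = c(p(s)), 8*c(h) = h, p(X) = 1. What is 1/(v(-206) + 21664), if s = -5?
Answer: 2/43383 ≈ 4.6101e-5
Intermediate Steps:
c(h) = h/8
v(R) = 55/2 (v(R) = 28 - 1/2 = 28 - 4*⅛ = 28 - ½ = 55/2)
1/(v(-206) + 21664) = 1/(55/2 + 21664) = 1/(43383/2) = 2/43383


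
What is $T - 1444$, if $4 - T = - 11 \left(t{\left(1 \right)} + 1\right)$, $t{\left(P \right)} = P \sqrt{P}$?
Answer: $-1418$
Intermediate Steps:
$t{\left(P \right)} = P^{\frac{3}{2}}$
$T = 26$ ($T = 4 - - 11 \left(1^{\frac{3}{2}} + 1\right) = 4 - - 11 \left(1 + 1\right) = 4 - \left(-11\right) 2 = 4 - -22 = 4 + 22 = 26$)
$T - 1444 = 26 - 1444 = -1418$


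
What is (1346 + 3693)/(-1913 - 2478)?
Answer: -5039/4391 ≈ -1.1476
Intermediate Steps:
(1346 + 3693)/(-1913 - 2478) = 5039/(-4391) = 5039*(-1/4391) = -5039/4391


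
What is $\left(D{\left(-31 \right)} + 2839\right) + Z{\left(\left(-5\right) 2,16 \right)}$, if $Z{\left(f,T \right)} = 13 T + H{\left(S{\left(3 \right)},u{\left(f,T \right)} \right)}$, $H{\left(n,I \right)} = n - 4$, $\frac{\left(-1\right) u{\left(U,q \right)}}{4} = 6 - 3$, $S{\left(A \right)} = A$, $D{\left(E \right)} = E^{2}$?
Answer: $4007$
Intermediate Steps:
$u{\left(U,q \right)} = -12$ ($u{\left(U,q \right)} = - 4 \left(6 - 3\right) = \left(-4\right) 3 = -12$)
$H{\left(n,I \right)} = -4 + n$ ($H{\left(n,I \right)} = n - 4 = -4 + n$)
$Z{\left(f,T \right)} = -1 + 13 T$ ($Z{\left(f,T \right)} = 13 T + \left(-4 + 3\right) = 13 T - 1 = -1 + 13 T$)
$\left(D{\left(-31 \right)} + 2839\right) + Z{\left(\left(-5\right) 2,16 \right)} = \left(\left(-31\right)^{2} + 2839\right) + \left(-1 + 13 \cdot 16\right) = \left(961 + 2839\right) + \left(-1 + 208\right) = 3800 + 207 = 4007$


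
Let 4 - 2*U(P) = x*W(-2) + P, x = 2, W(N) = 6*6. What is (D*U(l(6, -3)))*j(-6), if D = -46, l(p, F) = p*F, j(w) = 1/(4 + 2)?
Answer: 575/3 ≈ 191.67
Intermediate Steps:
W(N) = 36
j(w) = 1/6
l(p, F) = F*p
U(P) = -34 - P/2 (U(P) = 2 - (2*36 + P)/2 = 2 - (72 + P)/2 = 2 + (-36 - P/2) = -34 - P/2)
(D*U(l(6, -3)))*j(-6) = -46*(-34 - (-3)*6/2)*(1/6) = -46*(-34 - 1/2*(-18))*(1/6) = -46*(-34 + 9)*(1/6) = -46*(-25)*(1/6) = 1150*(1/6) = 575/3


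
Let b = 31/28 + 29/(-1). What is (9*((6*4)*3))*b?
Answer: -126522/7 ≈ -18075.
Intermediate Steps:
b = -781/28 (b = 31*(1/28) + 29*(-1) = 31/28 - 29 = -781/28 ≈ -27.893)
(9*((6*4)*3))*b = (9*((6*4)*3))*(-781/28) = (9*(24*3))*(-781/28) = (9*72)*(-781/28) = 648*(-781/28) = -126522/7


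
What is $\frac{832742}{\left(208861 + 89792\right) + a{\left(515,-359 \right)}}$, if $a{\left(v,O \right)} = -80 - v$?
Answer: $\frac{416371}{149029} \approx 2.7939$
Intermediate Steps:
$\frac{832742}{\left(208861 + 89792\right) + a{\left(515,-359 \right)}} = \frac{832742}{\left(208861 + 89792\right) - 595} = \frac{832742}{298653 - 595} = \frac{832742}{298058} = 832742 \cdot \frac{1}{298058} = \frac{416371}{149029}$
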